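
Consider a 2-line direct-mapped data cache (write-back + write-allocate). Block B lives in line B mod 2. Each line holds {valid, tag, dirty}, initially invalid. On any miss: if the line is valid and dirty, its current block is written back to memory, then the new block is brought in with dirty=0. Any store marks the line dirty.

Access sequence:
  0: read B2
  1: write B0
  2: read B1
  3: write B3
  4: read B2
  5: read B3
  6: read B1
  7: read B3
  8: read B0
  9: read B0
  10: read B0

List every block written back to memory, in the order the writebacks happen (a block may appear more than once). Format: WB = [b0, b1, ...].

  0 | R B2 → L0 miss [-]
  1 | W B0 → L0 miss [D]
  2 | R B1 → L1 miss [-]
  3 | W B3 → L1 miss [D]
  4 | R B2 → L0 miss wb→B0 [-]
  5 | R B3 → L1 hit [D]
  6 | R B1 → L1 miss wb→B3 [-]
  7 | R B3 → L1 miss [-]
  8 | R B0 → L0 miss [-]
  9 | R B0 → L0 hit [-]
  10 | R B0 → L0 hit [-]

WB = [0, 3]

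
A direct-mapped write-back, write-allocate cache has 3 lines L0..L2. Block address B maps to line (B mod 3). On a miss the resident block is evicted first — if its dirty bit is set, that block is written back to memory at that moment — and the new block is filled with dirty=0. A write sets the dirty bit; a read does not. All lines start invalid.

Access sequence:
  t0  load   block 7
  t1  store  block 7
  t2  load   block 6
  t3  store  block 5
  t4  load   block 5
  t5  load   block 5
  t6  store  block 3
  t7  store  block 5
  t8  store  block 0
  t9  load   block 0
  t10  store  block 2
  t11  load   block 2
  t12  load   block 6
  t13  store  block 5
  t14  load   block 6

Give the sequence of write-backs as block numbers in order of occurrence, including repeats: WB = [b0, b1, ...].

WB = [3, 5, 0, 2]

  0 | R B7 → L1 miss [-]
  1 | W B7 → L1 hit [D]
  2 | R B6 → L0 miss [-]
  3 | W B5 → L2 miss [D]
  4 | R B5 → L2 hit [D]
  5 | R B5 → L2 hit [D]
  6 | W B3 → L0 miss [D]
  7 | W B5 → L2 hit [D]
  8 | W B0 → L0 miss wb→B3 [D]
  9 | R B0 → L0 hit [D]
  10 | W B2 → L2 miss wb→B5 [D]
  11 | R B2 → L2 hit [D]
  12 | R B6 → L0 miss wb→B0 [-]
  13 | W B5 → L2 miss wb→B2 [D]
  14 | R B6 → L0 hit [-]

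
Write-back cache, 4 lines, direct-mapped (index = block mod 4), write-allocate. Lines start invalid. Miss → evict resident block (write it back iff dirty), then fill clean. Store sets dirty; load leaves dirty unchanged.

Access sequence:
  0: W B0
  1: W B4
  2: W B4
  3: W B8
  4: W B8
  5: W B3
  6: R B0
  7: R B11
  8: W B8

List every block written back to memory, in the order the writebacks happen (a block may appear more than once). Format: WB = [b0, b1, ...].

  0 | W B0 → L0 miss [D]
  1 | W B4 → L0 miss wb→B0 [D]
  2 | W B4 → L0 hit [D]
  3 | W B8 → L0 miss wb→B4 [D]
  4 | W B8 → L0 hit [D]
  5 | W B3 → L3 miss [D]
  6 | R B0 → L0 miss wb→B8 [-]
  7 | R B11 → L3 miss wb→B3 [-]
  8 | W B8 → L0 miss [D]

WB = [0, 4, 8, 3]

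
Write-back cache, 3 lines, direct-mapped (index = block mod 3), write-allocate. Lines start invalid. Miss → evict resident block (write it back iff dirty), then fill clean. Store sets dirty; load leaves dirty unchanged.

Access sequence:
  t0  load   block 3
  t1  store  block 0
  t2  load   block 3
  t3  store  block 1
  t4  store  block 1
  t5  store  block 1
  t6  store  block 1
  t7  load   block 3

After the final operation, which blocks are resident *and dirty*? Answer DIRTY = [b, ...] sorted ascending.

DIRTY = [1]

  0 | R B3 → L0 miss [-]
  1 | W B0 → L0 miss [D]
  2 | R B3 → L0 miss wb→B0 [-]
  3 | W B1 → L1 miss [D]
  4 | W B1 → L1 hit [D]
  5 | W B1 → L1 hit [D]
  6 | W B1 → L1 hit [D]
  7 | R B3 → L0 hit [-]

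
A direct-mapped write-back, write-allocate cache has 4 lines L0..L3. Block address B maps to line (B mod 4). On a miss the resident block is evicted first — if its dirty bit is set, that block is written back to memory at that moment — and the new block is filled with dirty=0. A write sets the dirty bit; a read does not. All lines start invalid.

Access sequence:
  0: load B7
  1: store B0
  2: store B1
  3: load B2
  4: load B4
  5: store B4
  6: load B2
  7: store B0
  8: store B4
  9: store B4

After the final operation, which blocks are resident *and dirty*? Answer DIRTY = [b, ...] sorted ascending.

DIRTY = [1, 4]

0: R B7 → L3 miss [-]
1: W B0 → L0 miss [D]
2: W B1 → L1 miss [D]
3: R B2 → L2 miss [-]
4: R B4 → L0 miss wb→B0 [-]
5: W B4 → L0 hit [D]
6: R B2 → L2 hit [-]
7: W B0 → L0 miss wb→B4 [D]
8: W B4 → L0 miss wb→B0 [D]
9: W B4 → L0 hit [D]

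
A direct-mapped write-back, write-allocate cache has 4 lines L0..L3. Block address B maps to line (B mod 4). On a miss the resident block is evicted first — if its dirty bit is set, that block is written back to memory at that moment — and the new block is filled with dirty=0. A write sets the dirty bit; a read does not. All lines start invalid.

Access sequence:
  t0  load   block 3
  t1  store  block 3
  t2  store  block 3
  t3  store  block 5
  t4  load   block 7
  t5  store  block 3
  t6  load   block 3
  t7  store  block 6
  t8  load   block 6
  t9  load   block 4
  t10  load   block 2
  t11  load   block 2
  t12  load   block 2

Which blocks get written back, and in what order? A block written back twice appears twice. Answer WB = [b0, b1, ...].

  0 | R B3 → L3 miss [-]
  1 | W B3 → L3 hit [D]
  2 | W B3 → L3 hit [D]
  3 | W B5 → L1 miss [D]
  4 | R B7 → L3 miss wb→B3 [-]
  5 | W B3 → L3 miss [D]
  6 | R B3 → L3 hit [D]
  7 | W B6 → L2 miss [D]
  8 | R B6 → L2 hit [D]
  9 | R B4 → L0 miss [-]
  10 | R B2 → L2 miss wb→B6 [-]
  11 | R B2 → L2 hit [-]
  12 | R B2 → L2 hit [-]

WB = [3, 6]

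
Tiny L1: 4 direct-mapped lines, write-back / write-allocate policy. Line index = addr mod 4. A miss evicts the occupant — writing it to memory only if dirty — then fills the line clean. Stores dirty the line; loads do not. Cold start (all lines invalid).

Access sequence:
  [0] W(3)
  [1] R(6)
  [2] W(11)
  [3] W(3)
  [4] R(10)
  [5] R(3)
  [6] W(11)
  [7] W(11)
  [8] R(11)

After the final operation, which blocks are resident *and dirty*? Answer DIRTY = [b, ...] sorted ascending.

DIRTY = [11]

  0 | W B3 → L3 miss [D]
  1 | R B6 → L2 miss [-]
  2 | W B11 → L3 miss wb→B3 [D]
  3 | W B3 → L3 miss wb→B11 [D]
  4 | R B10 → L2 miss [-]
  5 | R B3 → L3 hit [D]
  6 | W B11 → L3 miss wb→B3 [D]
  7 | W B11 → L3 hit [D]
  8 | R B11 → L3 hit [D]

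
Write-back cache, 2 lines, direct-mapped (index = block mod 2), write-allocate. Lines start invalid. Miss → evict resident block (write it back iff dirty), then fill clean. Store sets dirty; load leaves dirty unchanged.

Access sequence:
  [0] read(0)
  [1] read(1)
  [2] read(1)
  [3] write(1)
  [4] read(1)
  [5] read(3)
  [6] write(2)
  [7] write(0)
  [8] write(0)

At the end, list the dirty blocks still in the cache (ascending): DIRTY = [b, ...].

0: R B0 → L0 miss [-]
1: R B1 → L1 miss [-]
2: R B1 → L1 hit [-]
3: W B1 → L1 hit [D]
4: R B1 → L1 hit [D]
5: R B3 → L1 miss wb→B1 [-]
6: W B2 → L0 miss [D]
7: W B0 → L0 miss wb→B2 [D]
8: W B0 → L0 hit [D]

DIRTY = [0]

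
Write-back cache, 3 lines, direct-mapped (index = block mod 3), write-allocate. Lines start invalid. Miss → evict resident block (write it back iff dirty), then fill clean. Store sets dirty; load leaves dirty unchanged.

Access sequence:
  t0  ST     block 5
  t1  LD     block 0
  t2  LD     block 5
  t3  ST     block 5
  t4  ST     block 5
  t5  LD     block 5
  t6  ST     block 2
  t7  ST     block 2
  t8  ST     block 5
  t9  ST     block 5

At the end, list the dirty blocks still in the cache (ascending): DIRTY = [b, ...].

  0 | W B5 → L2 miss [D]
  1 | R B0 → L0 miss [-]
  2 | R B5 → L2 hit [D]
  3 | W B5 → L2 hit [D]
  4 | W B5 → L2 hit [D]
  5 | R B5 → L2 hit [D]
  6 | W B2 → L2 miss wb→B5 [D]
  7 | W B2 → L2 hit [D]
  8 | W B5 → L2 miss wb→B2 [D]
  9 | W B5 → L2 hit [D]

DIRTY = [5]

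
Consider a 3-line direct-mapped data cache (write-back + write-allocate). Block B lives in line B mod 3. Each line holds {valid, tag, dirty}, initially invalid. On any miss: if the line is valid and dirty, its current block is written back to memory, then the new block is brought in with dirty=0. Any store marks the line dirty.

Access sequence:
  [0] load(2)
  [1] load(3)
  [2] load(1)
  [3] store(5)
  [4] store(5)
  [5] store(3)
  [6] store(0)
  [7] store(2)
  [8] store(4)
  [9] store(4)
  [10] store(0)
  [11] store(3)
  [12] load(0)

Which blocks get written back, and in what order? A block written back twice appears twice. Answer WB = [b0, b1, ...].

0: R B2 → L2 miss [-]
1: R B3 → L0 miss [-]
2: R B1 → L1 miss [-]
3: W B5 → L2 miss [D]
4: W B5 → L2 hit [D]
5: W B3 → L0 hit [D]
6: W B0 → L0 miss wb→B3 [D]
7: W B2 → L2 miss wb→B5 [D]
8: W B4 → L1 miss [D]
9: W B4 → L1 hit [D]
10: W B0 → L0 hit [D]
11: W B3 → L0 miss wb→B0 [D]
12: R B0 → L0 miss wb→B3 [-]

WB = [3, 5, 0, 3]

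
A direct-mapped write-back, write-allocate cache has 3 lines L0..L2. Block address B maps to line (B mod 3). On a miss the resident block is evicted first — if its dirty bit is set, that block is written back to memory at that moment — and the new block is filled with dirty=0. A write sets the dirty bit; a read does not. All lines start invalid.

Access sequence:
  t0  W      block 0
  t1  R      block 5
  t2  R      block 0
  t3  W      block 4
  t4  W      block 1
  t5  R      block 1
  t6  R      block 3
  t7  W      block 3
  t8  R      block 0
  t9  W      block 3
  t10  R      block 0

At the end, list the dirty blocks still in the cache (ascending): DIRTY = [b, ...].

0: W B0 → L0 miss [D]
1: R B5 → L2 miss [-]
2: R B0 → L0 hit [D]
3: W B4 → L1 miss [D]
4: W B1 → L1 miss wb→B4 [D]
5: R B1 → L1 hit [D]
6: R B3 → L0 miss wb→B0 [-]
7: W B3 → L0 hit [D]
8: R B0 → L0 miss wb→B3 [-]
9: W B3 → L0 miss [D]
10: R B0 → L0 miss wb→B3 [-]

DIRTY = [1]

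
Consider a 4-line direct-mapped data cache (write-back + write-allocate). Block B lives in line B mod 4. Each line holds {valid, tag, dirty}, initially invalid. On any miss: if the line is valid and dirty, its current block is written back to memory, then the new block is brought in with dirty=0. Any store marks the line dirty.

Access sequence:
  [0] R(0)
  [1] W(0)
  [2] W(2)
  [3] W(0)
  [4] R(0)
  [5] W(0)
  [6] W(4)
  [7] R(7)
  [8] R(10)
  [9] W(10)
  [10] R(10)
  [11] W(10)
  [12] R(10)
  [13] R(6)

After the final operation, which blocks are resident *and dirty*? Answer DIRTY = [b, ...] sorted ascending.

0: R B0 → L0 miss [-]
1: W B0 → L0 hit [D]
2: W B2 → L2 miss [D]
3: W B0 → L0 hit [D]
4: R B0 → L0 hit [D]
5: W B0 → L0 hit [D]
6: W B4 → L0 miss wb→B0 [D]
7: R B7 → L3 miss [-]
8: R B10 → L2 miss wb→B2 [-]
9: W B10 → L2 hit [D]
10: R B10 → L2 hit [D]
11: W B10 → L2 hit [D]
12: R B10 → L2 hit [D]
13: R B6 → L2 miss wb→B10 [-]

DIRTY = [4]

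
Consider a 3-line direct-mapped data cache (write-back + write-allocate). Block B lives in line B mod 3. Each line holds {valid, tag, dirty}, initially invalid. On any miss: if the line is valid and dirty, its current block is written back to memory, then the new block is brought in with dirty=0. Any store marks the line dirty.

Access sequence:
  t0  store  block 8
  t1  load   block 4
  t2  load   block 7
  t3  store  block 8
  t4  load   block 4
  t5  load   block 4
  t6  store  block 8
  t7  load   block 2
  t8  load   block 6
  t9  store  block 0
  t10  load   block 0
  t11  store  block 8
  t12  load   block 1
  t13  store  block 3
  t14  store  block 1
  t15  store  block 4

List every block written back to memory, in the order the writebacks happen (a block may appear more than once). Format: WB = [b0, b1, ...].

0: W B8 → L2 miss [D]
1: R B4 → L1 miss [-]
2: R B7 → L1 miss [-]
3: W B8 → L2 hit [D]
4: R B4 → L1 miss [-]
5: R B4 → L1 hit [-]
6: W B8 → L2 hit [D]
7: R B2 → L2 miss wb→B8 [-]
8: R B6 → L0 miss [-]
9: W B0 → L0 miss [D]
10: R B0 → L0 hit [D]
11: W B8 → L2 miss [D]
12: R B1 → L1 miss [-]
13: W B3 → L0 miss wb→B0 [D]
14: W B1 → L1 hit [D]
15: W B4 → L1 miss wb→B1 [D]

WB = [8, 0, 1]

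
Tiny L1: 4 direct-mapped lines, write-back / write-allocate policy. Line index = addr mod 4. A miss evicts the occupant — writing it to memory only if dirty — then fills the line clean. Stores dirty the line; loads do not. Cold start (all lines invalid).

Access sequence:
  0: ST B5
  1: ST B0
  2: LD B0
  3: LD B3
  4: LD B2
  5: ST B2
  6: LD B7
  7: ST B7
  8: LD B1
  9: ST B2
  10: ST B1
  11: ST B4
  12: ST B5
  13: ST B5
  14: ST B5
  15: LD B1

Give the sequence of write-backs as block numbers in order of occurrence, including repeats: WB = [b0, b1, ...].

0: W B5 -> L1 miss  d=D]
1: W B0 -> L0 miss  d=D]
2: R B0 -> L0 hit  d=D]
3: R B3 -> L3 miss  d=-]
4: R B2 -> L2 miss  d=-]
5: W B2 -> L2 hit  d=D]
6: R B7 -> L3 miss  d=-]
7: W B7 -> L3 hit  d=D]
8: R B1 -> L1 miss wb->B5  d=-]
9: W B2 -> L2 hit  d=D]
10: W B1 -> L1 hit  d=D]
11: W B4 -> L0 miss wb->B0  d=D]
12: W B5 -> L1 miss wb->B1  d=D]
13: W B5 -> L1 hit  d=D]
14: W B5 -> L1 hit  d=D]
15: R B1 -> L1 miss wb->B5  d=-]

WB = [5, 0, 1, 5]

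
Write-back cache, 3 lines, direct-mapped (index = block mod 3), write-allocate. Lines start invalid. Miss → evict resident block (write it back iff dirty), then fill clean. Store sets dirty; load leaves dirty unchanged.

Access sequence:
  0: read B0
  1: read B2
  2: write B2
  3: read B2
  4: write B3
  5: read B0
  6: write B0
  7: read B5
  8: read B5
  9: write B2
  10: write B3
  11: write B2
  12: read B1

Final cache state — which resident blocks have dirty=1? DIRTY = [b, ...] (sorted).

  0 | R B0 → L0 miss [-]
  1 | R B2 → L2 miss [-]
  2 | W B2 → L2 hit [D]
  3 | R B2 → L2 hit [D]
  4 | W B3 → L0 miss [D]
  5 | R B0 → L0 miss wb→B3 [-]
  6 | W B0 → L0 hit [D]
  7 | R B5 → L2 miss wb→B2 [-]
  8 | R B5 → L2 hit [-]
  9 | W B2 → L2 miss [D]
  10 | W B3 → L0 miss wb→B0 [D]
  11 | W B2 → L2 hit [D]
  12 | R B1 → L1 miss [-]

DIRTY = [2, 3]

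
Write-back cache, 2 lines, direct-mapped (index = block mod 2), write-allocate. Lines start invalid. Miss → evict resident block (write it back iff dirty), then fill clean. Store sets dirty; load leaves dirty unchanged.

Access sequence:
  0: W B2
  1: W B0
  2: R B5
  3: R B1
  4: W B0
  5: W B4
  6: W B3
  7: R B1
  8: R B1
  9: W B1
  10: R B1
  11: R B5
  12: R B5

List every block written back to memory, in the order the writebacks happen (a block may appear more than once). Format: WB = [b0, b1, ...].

WB = [2, 0, 3, 1]

  0 | W B2 → L0 miss [D]
  1 | W B0 → L0 miss wb→B2 [D]
  2 | R B5 → L1 miss [-]
  3 | R B1 → L1 miss [-]
  4 | W B0 → L0 hit [D]
  5 | W B4 → L0 miss wb→B0 [D]
  6 | W B3 → L1 miss [D]
  7 | R B1 → L1 miss wb→B3 [-]
  8 | R B1 → L1 hit [-]
  9 | W B1 → L1 hit [D]
  10 | R B1 → L1 hit [D]
  11 | R B5 → L1 miss wb→B1 [-]
  12 | R B5 → L1 hit [-]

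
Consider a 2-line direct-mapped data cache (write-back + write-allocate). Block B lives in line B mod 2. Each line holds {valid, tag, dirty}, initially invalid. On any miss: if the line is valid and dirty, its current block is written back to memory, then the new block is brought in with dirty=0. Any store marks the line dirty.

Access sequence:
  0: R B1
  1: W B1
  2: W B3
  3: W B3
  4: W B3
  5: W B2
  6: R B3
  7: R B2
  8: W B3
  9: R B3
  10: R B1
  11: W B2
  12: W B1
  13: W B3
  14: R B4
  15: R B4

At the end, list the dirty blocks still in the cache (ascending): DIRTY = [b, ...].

0: R B1 -> L1 miss  d=-]
1: W B1 -> L1 hit  d=D]
2: W B3 -> L1 miss wb->B1  d=D]
3: W B3 -> L1 hit  d=D]
4: W B3 -> L1 hit  d=D]
5: W B2 -> L0 miss  d=D]
6: R B3 -> L1 hit  d=D]
7: R B2 -> L0 hit  d=D]
8: W B3 -> L1 hit  d=D]
9: R B3 -> L1 hit  d=D]
10: R B1 -> L1 miss wb->B3  d=-]
11: W B2 -> L0 hit  d=D]
12: W B1 -> L1 hit  d=D]
13: W B3 -> L1 miss wb->B1  d=D]
14: R B4 -> L0 miss wb->B2  d=-]
15: R B4 -> L0 hit  d=-]

DIRTY = [3]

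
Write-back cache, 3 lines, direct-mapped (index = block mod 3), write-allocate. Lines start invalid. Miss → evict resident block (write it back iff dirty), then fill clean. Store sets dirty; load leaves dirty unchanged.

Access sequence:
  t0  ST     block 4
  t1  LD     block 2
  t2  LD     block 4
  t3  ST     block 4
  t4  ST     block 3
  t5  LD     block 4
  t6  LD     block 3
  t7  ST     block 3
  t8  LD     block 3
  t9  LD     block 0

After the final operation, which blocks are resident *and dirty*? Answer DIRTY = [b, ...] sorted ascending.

0: W B4 -> L1 miss  d=D]
1: R B2 -> L2 miss  d=-]
2: R B4 -> L1 hit  d=D]
3: W B4 -> L1 hit  d=D]
4: W B3 -> L0 miss  d=D]
5: R B4 -> L1 hit  d=D]
6: R B3 -> L0 hit  d=D]
7: W B3 -> L0 hit  d=D]
8: R B3 -> L0 hit  d=D]
9: R B0 -> L0 miss wb->B3  d=-]

DIRTY = [4]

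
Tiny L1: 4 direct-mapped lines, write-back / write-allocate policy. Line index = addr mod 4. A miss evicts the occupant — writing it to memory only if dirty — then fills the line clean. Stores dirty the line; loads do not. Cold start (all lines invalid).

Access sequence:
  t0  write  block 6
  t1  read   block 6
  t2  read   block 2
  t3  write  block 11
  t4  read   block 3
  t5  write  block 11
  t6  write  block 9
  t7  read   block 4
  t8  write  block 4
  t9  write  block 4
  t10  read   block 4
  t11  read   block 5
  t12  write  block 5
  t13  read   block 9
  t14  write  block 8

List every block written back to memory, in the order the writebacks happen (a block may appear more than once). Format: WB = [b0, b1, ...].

0: W B6 -> L2 miss  d=D]
1: R B6 -> L2 hit  d=D]
2: R B2 -> L2 miss wb->B6  d=-]
3: W B11 -> L3 miss  d=D]
4: R B3 -> L3 miss wb->B11  d=-]
5: W B11 -> L3 miss  d=D]
6: W B9 -> L1 miss  d=D]
7: R B4 -> L0 miss  d=-]
8: W B4 -> L0 hit  d=D]
9: W B4 -> L0 hit  d=D]
10: R B4 -> L0 hit  d=D]
11: R B5 -> L1 miss wb->B9  d=-]
12: W B5 -> L1 hit  d=D]
13: R B9 -> L1 miss wb->B5  d=-]
14: W B8 -> L0 miss wb->B4  d=D]

WB = [6, 11, 9, 5, 4]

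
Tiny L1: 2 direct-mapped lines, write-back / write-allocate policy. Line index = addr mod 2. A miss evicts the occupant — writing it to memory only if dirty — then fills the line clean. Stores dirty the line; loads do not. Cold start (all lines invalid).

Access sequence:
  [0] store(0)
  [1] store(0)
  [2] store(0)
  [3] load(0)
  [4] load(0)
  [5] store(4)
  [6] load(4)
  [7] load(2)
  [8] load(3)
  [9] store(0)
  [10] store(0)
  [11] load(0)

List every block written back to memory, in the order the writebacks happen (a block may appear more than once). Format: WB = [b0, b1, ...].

WB = [0, 4]

0: W B0 -> L0 miss  d=D]
1: W B0 -> L0 hit  d=D]
2: W B0 -> L0 hit  d=D]
3: R B0 -> L0 hit  d=D]
4: R B0 -> L0 hit  d=D]
5: W B4 -> L0 miss wb->B0  d=D]
6: R B4 -> L0 hit  d=D]
7: R B2 -> L0 miss wb->B4  d=-]
8: R B3 -> L1 miss  d=-]
9: W B0 -> L0 miss  d=D]
10: W B0 -> L0 hit  d=D]
11: R B0 -> L0 hit  d=D]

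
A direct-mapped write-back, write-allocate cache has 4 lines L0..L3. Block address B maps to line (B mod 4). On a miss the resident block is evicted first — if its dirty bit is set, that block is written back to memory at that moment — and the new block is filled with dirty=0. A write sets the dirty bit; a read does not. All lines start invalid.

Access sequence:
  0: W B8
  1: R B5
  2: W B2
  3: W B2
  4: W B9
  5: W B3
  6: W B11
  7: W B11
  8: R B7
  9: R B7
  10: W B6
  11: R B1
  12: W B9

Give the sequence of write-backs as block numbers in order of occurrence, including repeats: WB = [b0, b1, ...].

  0 | W B8 → L0 miss [D]
  1 | R B5 → L1 miss [-]
  2 | W B2 → L2 miss [D]
  3 | W B2 → L2 hit [D]
  4 | W B9 → L1 miss [D]
  5 | W B3 → L3 miss [D]
  6 | W B11 → L3 miss wb→B3 [D]
  7 | W B11 → L3 hit [D]
  8 | R B7 → L3 miss wb→B11 [-]
  9 | R B7 → L3 hit [-]
  10 | W B6 → L2 miss wb→B2 [D]
  11 | R B1 → L1 miss wb→B9 [-]
  12 | W B9 → L1 miss [D]

WB = [3, 11, 2, 9]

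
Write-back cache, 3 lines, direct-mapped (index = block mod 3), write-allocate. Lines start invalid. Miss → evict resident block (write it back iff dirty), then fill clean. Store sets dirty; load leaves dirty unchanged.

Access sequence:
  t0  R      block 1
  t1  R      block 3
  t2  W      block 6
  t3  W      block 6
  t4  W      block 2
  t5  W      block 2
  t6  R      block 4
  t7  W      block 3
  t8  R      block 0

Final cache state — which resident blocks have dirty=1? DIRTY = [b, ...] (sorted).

0: R B1 -> L1 miss  d=-]
1: R B3 -> L0 miss  d=-]
2: W B6 -> L0 miss  d=D]
3: W B6 -> L0 hit  d=D]
4: W B2 -> L2 miss  d=D]
5: W B2 -> L2 hit  d=D]
6: R B4 -> L1 miss  d=-]
7: W B3 -> L0 miss wb->B6  d=D]
8: R B0 -> L0 miss wb->B3  d=-]

DIRTY = [2]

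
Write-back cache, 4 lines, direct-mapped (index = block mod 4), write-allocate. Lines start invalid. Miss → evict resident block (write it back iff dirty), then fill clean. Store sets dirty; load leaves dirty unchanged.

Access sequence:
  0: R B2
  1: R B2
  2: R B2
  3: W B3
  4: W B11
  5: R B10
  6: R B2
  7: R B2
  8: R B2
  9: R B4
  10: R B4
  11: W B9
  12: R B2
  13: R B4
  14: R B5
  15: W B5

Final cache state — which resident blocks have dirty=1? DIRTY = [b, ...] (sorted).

0: R B2 → L2 miss [-]
1: R B2 → L2 hit [-]
2: R B2 → L2 hit [-]
3: W B3 → L3 miss [D]
4: W B11 → L3 miss wb→B3 [D]
5: R B10 → L2 miss [-]
6: R B2 → L2 miss [-]
7: R B2 → L2 hit [-]
8: R B2 → L2 hit [-]
9: R B4 → L0 miss [-]
10: R B4 → L0 hit [-]
11: W B9 → L1 miss [D]
12: R B2 → L2 hit [-]
13: R B4 → L0 hit [-]
14: R B5 → L1 miss wb→B9 [-]
15: W B5 → L1 hit [D]

DIRTY = [5, 11]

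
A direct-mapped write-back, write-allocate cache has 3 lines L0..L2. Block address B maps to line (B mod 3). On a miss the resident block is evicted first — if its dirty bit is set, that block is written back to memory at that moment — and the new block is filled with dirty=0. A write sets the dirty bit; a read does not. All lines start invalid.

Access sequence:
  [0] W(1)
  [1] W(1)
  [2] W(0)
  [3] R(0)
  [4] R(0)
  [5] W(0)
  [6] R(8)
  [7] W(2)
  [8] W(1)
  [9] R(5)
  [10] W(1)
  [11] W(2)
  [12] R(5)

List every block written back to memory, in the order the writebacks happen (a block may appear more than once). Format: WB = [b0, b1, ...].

  0 | W B1 → L1 miss [D]
  1 | W B1 → L1 hit [D]
  2 | W B0 → L0 miss [D]
  3 | R B0 → L0 hit [D]
  4 | R B0 → L0 hit [D]
  5 | W B0 → L0 hit [D]
  6 | R B8 → L2 miss [-]
  7 | W B2 → L2 miss [D]
  8 | W B1 → L1 hit [D]
  9 | R B5 → L2 miss wb→B2 [-]
  10 | W B1 → L1 hit [D]
  11 | W B2 → L2 miss [D]
  12 | R B5 → L2 miss wb→B2 [-]

WB = [2, 2]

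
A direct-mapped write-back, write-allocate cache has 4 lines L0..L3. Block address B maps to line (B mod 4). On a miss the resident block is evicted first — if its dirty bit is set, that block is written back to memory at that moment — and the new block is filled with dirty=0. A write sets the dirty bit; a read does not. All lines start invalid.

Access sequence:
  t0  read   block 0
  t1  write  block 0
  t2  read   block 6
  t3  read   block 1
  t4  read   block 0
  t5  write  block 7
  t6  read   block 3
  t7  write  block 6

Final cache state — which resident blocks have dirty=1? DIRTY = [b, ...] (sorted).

0: R B0 -> L0 miss  d=-]
1: W B0 -> L0 hit  d=D]
2: R B6 -> L2 miss  d=-]
3: R B1 -> L1 miss  d=-]
4: R B0 -> L0 hit  d=D]
5: W B7 -> L3 miss  d=D]
6: R B3 -> L3 miss wb->B7  d=-]
7: W B6 -> L2 hit  d=D]

DIRTY = [0, 6]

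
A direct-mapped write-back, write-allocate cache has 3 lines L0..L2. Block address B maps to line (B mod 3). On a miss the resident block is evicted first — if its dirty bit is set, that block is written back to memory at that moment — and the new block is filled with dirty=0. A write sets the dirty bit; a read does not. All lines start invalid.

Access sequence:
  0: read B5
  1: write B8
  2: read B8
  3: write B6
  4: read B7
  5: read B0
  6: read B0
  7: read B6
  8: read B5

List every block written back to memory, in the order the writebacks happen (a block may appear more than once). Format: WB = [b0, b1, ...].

WB = [6, 8]

  0 | R B5 → L2 miss [-]
  1 | W B8 → L2 miss [D]
  2 | R B8 → L2 hit [D]
  3 | W B6 → L0 miss [D]
  4 | R B7 → L1 miss [-]
  5 | R B0 → L0 miss wb→B6 [-]
  6 | R B0 → L0 hit [-]
  7 | R B6 → L0 miss [-]
  8 | R B5 → L2 miss wb→B8 [-]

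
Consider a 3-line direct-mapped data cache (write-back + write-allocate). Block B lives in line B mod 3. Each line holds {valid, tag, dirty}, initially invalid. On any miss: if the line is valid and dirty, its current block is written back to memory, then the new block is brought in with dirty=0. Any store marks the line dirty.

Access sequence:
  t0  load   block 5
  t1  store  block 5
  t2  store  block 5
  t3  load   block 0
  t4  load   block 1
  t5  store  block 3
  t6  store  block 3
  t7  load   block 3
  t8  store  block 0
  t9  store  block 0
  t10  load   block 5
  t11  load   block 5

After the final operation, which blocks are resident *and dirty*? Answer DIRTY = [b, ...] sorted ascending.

DIRTY = [0, 5]

0: R B5 -> L2 miss  d=-]
1: W B5 -> L2 hit  d=D]
2: W B5 -> L2 hit  d=D]
3: R B0 -> L0 miss  d=-]
4: R B1 -> L1 miss  d=-]
5: W B3 -> L0 miss  d=D]
6: W B3 -> L0 hit  d=D]
7: R B3 -> L0 hit  d=D]
8: W B0 -> L0 miss wb->B3  d=D]
9: W B0 -> L0 hit  d=D]
10: R B5 -> L2 hit  d=D]
11: R B5 -> L2 hit  d=D]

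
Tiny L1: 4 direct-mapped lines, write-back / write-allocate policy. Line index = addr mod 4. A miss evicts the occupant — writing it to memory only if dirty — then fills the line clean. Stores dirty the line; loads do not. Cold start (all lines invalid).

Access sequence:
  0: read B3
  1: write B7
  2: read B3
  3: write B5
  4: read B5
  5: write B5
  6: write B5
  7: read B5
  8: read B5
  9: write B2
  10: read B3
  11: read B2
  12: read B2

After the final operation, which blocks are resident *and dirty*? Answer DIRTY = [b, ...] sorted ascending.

0: R B3 -> L3 miss  d=-]
1: W B7 -> L3 miss  d=D]
2: R B3 -> L3 miss wb->B7  d=-]
3: W B5 -> L1 miss  d=D]
4: R B5 -> L1 hit  d=D]
5: W B5 -> L1 hit  d=D]
6: W B5 -> L1 hit  d=D]
7: R B5 -> L1 hit  d=D]
8: R B5 -> L1 hit  d=D]
9: W B2 -> L2 miss  d=D]
10: R B3 -> L3 hit  d=-]
11: R B2 -> L2 hit  d=D]
12: R B2 -> L2 hit  d=D]

DIRTY = [2, 5]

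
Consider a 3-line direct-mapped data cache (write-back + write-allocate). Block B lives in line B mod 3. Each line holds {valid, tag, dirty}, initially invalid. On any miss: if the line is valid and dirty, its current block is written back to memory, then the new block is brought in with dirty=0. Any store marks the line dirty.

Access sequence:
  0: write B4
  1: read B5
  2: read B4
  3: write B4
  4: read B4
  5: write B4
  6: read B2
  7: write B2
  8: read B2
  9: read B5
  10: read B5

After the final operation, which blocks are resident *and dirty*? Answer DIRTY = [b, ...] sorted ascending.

0: W B4 → L1 miss [D]
1: R B5 → L2 miss [-]
2: R B4 → L1 hit [D]
3: W B4 → L1 hit [D]
4: R B4 → L1 hit [D]
5: W B4 → L1 hit [D]
6: R B2 → L2 miss [-]
7: W B2 → L2 hit [D]
8: R B2 → L2 hit [D]
9: R B5 → L2 miss wb→B2 [-]
10: R B5 → L2 hit [-]

DIRTY = [4]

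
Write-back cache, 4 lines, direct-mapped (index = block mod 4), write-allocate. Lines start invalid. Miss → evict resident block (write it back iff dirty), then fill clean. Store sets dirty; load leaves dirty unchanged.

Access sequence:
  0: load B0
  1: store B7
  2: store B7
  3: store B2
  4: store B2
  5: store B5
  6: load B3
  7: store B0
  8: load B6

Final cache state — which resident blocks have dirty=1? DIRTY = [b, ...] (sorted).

DIRTY = [0, 5]

0: R B0 -> L0 miss  d=-]
1: W B7 -> L3 miss  d=D]
2: W B7 -> L3 hit  d=D]
3: W B2 -> L2 miss  d=D]
4: W B2 -> L2 hit  d=D]
5: W B5 -> L1 miss  d=D]
6: R B3 -> L3 miss wb->B7  d=-]
7: W B0 -> L0 hit  d=D]
8: R B6 -> L2 miss wb->B2  d=-]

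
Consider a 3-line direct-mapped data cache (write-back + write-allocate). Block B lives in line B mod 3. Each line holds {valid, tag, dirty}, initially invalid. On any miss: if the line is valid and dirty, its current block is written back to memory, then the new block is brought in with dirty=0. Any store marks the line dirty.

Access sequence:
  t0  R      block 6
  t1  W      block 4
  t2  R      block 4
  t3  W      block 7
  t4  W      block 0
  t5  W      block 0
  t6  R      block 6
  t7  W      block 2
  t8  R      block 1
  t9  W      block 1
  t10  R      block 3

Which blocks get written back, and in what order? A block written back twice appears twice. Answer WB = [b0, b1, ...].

0: R B6 -> L0 miss  d=-]
1: W B4 -> L1 miss  d=D]
2: R B4 -> L1 hit  d=D]
3: W B7 -> L1 miss wb->B4  d=D]
4: W B0 -> L0 miss  d=D]
5: W B0 -> L0 hit  d=D]
6: R B6 -> L0 miss wb->B0  d=-]
7: W B2 -> L2 miss  d=D]
8: R B1 -> L1 miss wb->B7  d=-]
9: W B1 -> L1 hit  d=D]
10: R B3 -> L0 miss  d=-]

WB = [4, 0, 7]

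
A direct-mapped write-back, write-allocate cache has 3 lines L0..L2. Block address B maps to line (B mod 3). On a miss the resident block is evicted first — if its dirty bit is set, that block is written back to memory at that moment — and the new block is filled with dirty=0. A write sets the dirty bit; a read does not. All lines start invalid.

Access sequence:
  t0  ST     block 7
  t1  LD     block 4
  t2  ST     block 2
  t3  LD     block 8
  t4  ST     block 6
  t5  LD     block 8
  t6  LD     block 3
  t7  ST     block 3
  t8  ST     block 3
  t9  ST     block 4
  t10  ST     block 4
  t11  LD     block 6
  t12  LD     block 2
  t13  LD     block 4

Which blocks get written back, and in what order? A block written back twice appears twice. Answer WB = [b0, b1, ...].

WB = [7, 2, 6, 3]

  0 | W B7 → L1 miss [D]
  1 | R B4 → L1 miss wb→B7 [-]
  2 | W B2 → L2 miss [D]
  3 | R B8 → L2 miss wb→B2 [-]
  4 | W B6 → L0 miss [D]
  5 | R B8 → L2 hit [-]
  6 | R B3 → L0 miss wb→B6 [-]
  7 | W B3 → L0 hit [D]
  8 | W B3 → L0 hit [D]
  9 | W B4 → L1 hit [D]
  10 | W B4 → L1 hit [D]
  11 | R B6 → L0 miss wb→B3 [-]
  12 | R B2 → L2 miss [-]
  13 | R B4 → L1 hit [D]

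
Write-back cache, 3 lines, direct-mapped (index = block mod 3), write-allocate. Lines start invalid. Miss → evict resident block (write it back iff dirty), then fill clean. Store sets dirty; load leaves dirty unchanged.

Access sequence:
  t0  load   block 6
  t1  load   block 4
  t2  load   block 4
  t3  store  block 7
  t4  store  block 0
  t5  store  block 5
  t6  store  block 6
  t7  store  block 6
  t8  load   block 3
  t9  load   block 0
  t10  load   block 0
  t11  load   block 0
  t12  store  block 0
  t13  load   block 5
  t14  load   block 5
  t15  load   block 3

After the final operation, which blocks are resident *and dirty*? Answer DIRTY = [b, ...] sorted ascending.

0: R B6 -> L0 miss  d=-]
1: R B4 -> L1 miss  d=-]
2: R B4 -> L1 hit  d=-]
3: W B7 -> L1 miss  d=D]
4: W B0 -> L0 miss  d=D]
5: W B5 -> L2 miss  d=D]
6: W B6 -> L0 miss wb->B0  d=D]
7: W B6 -> L0 hit  d=D]
8: R B3 -> L0 miss wb->B6  d=-]
9: R B0 -> L0 miss  d=-]
10: R B0 -> L0 hit  d=-]
11: R B0 -> L0 hit  d=-]
12: W B0 -> L0 hit  d=D]
13: R B5 -> L2 hit  d=D]
14: R B5 -> L2 hit  d=D]
15: R B3 -> L0 miss wb->B0  d=-]

DIRTY = [5, 7]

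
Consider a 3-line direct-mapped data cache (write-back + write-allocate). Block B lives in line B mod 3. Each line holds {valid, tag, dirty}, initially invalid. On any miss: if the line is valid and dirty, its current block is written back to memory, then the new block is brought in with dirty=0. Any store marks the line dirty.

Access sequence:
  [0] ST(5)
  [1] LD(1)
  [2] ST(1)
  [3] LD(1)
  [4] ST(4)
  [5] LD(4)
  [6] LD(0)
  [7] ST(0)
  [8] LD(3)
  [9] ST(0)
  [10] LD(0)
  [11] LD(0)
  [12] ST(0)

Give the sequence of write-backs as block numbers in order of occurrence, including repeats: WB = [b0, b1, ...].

WB = [1, 0]

0: W B5 -> L2 miss  d=D]
1: R B1 -> L1 miss  d=-]
2: W B1 -> L1 hit  d=D]
3: R B1 -> L1 hit  d=D]
4: W B4 -> L1 miss wb->B1  d=D]
5: R B4 -> L1 hit  d=D]
6: R B0 -> L0 miss  d=-]
7: W B0 -> L0 hit  d=D]
8: R B3 -> L0 miss wb->B0  d=-]
9: W B0 -> L0 miss  d=D]
10: R B0 -> L0 hit  d=D]
11: R B0 -> L0 hit  d=D]
12: W B0 -> L0 hit  d=D]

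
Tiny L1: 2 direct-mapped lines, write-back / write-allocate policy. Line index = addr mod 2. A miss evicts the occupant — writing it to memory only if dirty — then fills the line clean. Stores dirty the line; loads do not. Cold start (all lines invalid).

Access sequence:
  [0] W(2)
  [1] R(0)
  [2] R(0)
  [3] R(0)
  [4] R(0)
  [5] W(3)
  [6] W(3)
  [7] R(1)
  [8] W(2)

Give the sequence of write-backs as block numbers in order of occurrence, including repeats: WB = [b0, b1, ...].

WB = [2, 3]

  0 | W B2 → L0 miss [D]
  1 | R B0 → L0 miss wb→B2 [-]
  2 | R B0 → L0 hit [-]
  3 | R B0 → L0 hit [-]
  4 | R B0 → L0 hit [-]
  5 | W B3 → L1 miss [D]
  6 | W B3 → L1 hit [D]
  7 | R B1 → L1 miss wb→B3 [-]
  8 | W B2 → L0 miss [D]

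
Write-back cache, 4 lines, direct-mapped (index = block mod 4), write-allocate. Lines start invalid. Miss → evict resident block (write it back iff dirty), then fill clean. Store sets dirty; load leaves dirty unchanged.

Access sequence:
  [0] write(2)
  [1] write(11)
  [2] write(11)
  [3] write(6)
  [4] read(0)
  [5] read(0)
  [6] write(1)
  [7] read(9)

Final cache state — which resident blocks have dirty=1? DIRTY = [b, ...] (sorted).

DIRTY = [6, 11]

0: W B2 → L2 miss [D]
1: W B11 → L3 miss [D]
2: W B11 → L3 hit [D]
3: W B6 → L2 miss wb→B2 [D]
4: R B0 → L0 miss [-]
5: R B0 → L0 hit [-]
6: W B1 → L1 miss [D]
7: R B9 → L1 miss wb→B1 [-]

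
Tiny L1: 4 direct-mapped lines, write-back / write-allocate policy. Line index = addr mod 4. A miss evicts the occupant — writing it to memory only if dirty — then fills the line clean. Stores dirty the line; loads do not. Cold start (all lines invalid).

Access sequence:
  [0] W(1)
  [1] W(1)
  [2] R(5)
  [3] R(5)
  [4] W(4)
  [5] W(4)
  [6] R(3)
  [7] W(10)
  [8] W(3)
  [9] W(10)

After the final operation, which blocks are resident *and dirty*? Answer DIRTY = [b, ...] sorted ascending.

DIRTY = [3, 4, 10]

0: W B1 → L1 miss [D]
1: W B1 → L1 hit [D]
2: R B5 → L1 miss wb→B1 [-]
3: R B5 → L1 hit [-]
4: W B4 → L0 miss [D]
5: W B4 → L0 hit [D]
6: R B3 → L3 miss [-]
7: W B10 → L2 miss [D]
8: W B3 → L3 hit [D]
9: W B10 → L2 hit [D]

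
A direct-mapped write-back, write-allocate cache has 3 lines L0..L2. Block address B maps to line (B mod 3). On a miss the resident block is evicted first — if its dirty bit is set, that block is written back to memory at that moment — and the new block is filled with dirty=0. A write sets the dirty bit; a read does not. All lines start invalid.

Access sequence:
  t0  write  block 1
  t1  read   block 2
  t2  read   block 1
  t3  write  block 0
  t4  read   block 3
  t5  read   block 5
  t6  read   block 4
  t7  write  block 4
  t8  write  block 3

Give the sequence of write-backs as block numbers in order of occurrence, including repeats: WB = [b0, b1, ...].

  0 | W B1 → L1 miss [D]
  1 | R B2 → L2 miss [-]
  2 | R B1 → L1 hit [D]
  3 | W B0 → L0 miss [D]
  4 | R B3 → L0 miss wb→B0 [-]
  5 | R B5 → L2 miss [-]
  6 | R B4 → L1 miss wb→B1 [-]
  7 | W B4 → L1 hit [D]
  8 | W B3 → L0 hit [D]

WB = [0, 1]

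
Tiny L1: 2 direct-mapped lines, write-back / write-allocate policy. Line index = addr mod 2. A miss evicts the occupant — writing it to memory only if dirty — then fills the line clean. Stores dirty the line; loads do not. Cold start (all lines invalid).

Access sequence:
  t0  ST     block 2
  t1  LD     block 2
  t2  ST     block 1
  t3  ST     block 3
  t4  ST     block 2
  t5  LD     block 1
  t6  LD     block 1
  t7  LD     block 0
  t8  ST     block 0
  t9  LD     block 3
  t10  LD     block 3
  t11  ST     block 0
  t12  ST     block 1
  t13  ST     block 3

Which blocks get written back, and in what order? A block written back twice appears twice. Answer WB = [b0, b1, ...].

WB = [1, 3, 2, 1]

  0 | W B2 → L0 miss [D]
  1 | R B2 → L0 hit [D]
  2 | W B1 → L1 miss [D]
  3 | W B3 → L1 miss wb→B1 [D]
  4 | W B2 → L0 hit [D]
  5 | R B1 → L1 miss wb→B3 [-]
  6 | R B1 → L1 hit [-]
  7 | R B0 → L0 miss wb→B2 [-]
  8 | W B0 → L0 hit [D]
  9 | R B3 → L1 miss [-]
  10 | R B3 → L1 hit [-]
  11 | W B0 → L0 hit [D]
  12 | W B1 → L1 miss [D]
  13 | W B3 → L1 miss wb→B1 [D]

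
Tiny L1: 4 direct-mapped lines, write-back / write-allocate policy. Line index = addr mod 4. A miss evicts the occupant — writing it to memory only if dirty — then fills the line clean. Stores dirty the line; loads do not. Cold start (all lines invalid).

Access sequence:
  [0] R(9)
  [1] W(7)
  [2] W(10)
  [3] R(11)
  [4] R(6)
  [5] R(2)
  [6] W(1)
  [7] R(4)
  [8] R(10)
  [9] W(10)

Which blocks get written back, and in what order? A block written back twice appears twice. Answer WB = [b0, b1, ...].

WB = [7, 10]

0: R B9 -> L1 miss  d=-]
1: W B7 -> L3 miss  d=D]
2: W B10 -> L2 miss  d=D]
3: R B11 -> L3 miss wb->B7  d=-]
4: R B6 -> L2 miss wb->B10  d=-]
5: R B2 -> L2 miss  d=-]
6: W B1 -> L1 miss  d=D]
7: R B4 -> L0 miss  d=-]
8: R B10 -> L2 miss  d=-]
9: W B10 -> L2 hit  d=D]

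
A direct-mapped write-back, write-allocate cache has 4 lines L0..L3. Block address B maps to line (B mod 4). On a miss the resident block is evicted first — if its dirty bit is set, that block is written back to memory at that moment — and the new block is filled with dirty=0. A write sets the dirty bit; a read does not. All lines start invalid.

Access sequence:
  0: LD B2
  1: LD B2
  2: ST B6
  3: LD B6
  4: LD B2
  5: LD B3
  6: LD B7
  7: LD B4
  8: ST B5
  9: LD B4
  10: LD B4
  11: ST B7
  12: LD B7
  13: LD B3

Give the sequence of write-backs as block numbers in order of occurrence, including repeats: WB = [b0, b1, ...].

WB = [6, 7]

0: R B2 -> L2 miss  d=-]
1: R B2 -> L2 hit  d=-]
2: W B6 -> L2 miss  d=D]
3: R B6 -> L2 hit  d=D]
4: R B2 -> L2 miss wb->B6  d=-]
5: R B3 -> L3 miss  d=-]
6: R B7 -> L3 miss  d=-]
7: R B4 -> L0 miss  d=-]
8: W B5 -> L1 miss  d=D]
9: R B4 -> L0 hit  d=-]
10: R B4 -> L0 hit  d=-]
11: W B7 -> L3 hit  d=D]
12: R B7 -> L3 hit  d=D]
13: R B3 -> L3 miss wb->B7  d=-]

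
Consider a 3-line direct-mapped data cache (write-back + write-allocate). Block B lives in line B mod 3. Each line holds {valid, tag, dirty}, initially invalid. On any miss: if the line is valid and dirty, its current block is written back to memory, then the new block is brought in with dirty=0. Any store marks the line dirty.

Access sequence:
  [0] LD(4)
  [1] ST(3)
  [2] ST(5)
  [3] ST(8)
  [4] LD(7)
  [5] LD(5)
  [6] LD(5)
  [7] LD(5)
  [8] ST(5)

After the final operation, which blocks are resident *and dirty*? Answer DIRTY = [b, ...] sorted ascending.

  0 | R B4 → L1 miss [-]
  1 | W B3 → L0 miss [D]
  2 | W B5 → L2 miss [D]
  3 | W B8 → L2 miss wb→B5 [D]
  4 | R B7 → L1 miss [-]
  5 | R B5 → L2 miss wb→B8 [-]
  6 | R B5 → L2 hit [-]
  7 | R B5 → L2 hit [-]
  8 | W B5 → L2 hit [D]

DIRTY = [3, 5]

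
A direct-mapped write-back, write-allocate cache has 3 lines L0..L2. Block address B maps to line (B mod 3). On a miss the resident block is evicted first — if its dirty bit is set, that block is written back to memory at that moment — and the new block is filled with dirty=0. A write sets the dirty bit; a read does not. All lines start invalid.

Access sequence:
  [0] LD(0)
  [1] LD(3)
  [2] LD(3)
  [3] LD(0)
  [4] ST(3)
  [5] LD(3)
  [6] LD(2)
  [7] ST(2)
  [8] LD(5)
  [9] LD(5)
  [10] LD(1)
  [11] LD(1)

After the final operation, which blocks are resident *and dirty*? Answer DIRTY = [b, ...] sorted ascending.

0: R B0 → L0 miss [-]
1: R B3 → L0 miss [-]
2: R B3 → L0 hit [-]
3: R B0 → L0 miss [-]
4: W B3 → L0 miss [D]
5: R B3 → L0 hit [D]
6: R B2 → L2 miss [-]
7: W B2 → L2 hit [D]
8: R B5 → L2 miss wb→B2 [-]
9: R B5 → L2 hit [-]
10: R B1 → L1 miss [-]
11: R B1 → L1 hit [-]

DIRTY = [3]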